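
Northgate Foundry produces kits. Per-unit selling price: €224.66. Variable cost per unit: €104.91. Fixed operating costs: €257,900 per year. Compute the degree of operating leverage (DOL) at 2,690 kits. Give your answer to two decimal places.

Contribution at this volume is 2,690 × €119.75 = €322,127.50.
Subtracting fixed costs: EBIT = €322,127.50 − €257,900 = €64,227.50.
Degree of operating leverage = €322,127.50 / €64,227.50 = 5.0154.

5.02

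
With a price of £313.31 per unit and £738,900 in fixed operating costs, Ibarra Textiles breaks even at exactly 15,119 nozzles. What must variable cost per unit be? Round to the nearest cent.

£264.44

At break-even, FC = Q × (P − VC), so P − VC = £738,900 ÷ 15,119 = £48.8723.
Hence VC = price − CM = £313.31 − £48.8723 = £264.44.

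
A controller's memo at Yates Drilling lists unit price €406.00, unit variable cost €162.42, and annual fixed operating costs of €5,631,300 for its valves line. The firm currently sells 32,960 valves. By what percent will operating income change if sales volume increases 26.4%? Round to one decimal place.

+88.4%

Total contribution margin = 32,960 × €243.58 = €8,028,396.80.
Operating income = contribution − fixed costs = €8,028,396.80 − €5,631,300 = €2,397,096.80.
So DOL = total CM / EBIT = €8,028,396.80 / €2,397,096.80 = 3.3492.
Operating income changes by 3.3492 × +26.4% = +88.4%.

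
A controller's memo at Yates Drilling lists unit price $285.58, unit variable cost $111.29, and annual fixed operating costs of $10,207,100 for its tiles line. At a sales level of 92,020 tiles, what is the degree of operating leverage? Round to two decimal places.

2.75

Total contribution margin = 92,020 × $174.29 = $16,038,165.80.
Subtracting fixed costs: EBIT = $16,038,165.80 − $10,207,100 = $5,831,065.80.
DOL = contribution ÷ EBIT = $16,038,165.80 ÷ $5,831,065.80 = 2.7505.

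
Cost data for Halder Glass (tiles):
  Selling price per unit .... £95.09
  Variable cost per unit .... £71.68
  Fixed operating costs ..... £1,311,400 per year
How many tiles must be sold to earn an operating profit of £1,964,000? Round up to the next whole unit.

139,915 tiles

Unit CM = price − variable cost = £95.09 − £71.68 = £23.41.
Required volume = (fixed costs + target profit) ÷ CM = (£1,311,400 + £1,964,000) ÷ £23.41 = 139,914.57, so 139,915 tiles.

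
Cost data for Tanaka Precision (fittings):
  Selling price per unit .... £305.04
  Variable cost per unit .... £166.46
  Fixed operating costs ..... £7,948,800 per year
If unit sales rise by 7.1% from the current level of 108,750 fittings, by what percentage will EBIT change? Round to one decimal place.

+15.0%

Total contribution margin = 108,750 × £138.58 = £15,070,575.00.
EBIT = £15,070,575.00 − £7,948,800 = £7,121,775.00.
So DOL = total CM / EBIT = £15,070,575.00 / £7,121,775.00 = 2.1161.
%ΔEBIT = DOL × %ΔSales = 2.1161 × +7.1% = +15.0%.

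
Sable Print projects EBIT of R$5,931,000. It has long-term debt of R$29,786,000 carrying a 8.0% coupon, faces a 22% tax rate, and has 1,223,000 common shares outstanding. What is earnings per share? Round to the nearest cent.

Interest = R$2,382,880.00, so EBT = R$5,931,000 − R$2,382,880.00 = R$3,548,120.00.
Net income = R$3,548,120.00 × (1 − 0.22) = R$2,767,533.60.
EPS = R$2,767,533.60 ÷ 1,223,000 = R$2.26.

R$2.26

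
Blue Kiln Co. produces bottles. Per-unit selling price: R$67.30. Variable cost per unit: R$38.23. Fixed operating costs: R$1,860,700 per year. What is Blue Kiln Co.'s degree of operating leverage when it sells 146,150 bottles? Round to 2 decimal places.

1.78

Contribution at this volume is 146,150 × R$29.07 = R$4,248,580.50.
Operating income = contribution − fixed costs = R$4,248,580.50 − R$1,860,700 = R$2,387,880.50.
DOL = contribution ÷ EBIT = R$4,248,580.50 ÷ R$2,387,880.50 = 1.7792.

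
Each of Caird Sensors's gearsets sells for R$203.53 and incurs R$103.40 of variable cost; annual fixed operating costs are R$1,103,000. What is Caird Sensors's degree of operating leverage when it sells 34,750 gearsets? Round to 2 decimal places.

At 34,750 units, contribution = 34,750 × R$100.13 = R$3,479,517.50.
Subtracting fixed costs: EBIT = R$3,479,517.50 − R$1,103,000 = R$2,376,517.50.
So DOL = total CM / EBIT = R$3,479,517.50 / R$2,376,517.50 = 1.4641.

1.46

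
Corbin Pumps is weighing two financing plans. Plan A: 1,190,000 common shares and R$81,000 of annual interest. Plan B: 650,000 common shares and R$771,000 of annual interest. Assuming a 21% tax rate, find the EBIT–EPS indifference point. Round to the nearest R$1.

At indifference, (EBIT − 81,000)(1 − t)/1,190,000 = (EBIT − 771,000)(1 − t)/650,000.
Cancelling (1 − t) and cross-multiplying: 650,000·(EBIT − 81,000) = 1,190,000·(EBIT − 771,000).
Solving, EBIT = (771,000·1,190,000 − 81,000·650,000) / (1,190,000 − 650,000) = 864,840,000,000 / 540,000 = 1,601,555.56.

R$1,601,556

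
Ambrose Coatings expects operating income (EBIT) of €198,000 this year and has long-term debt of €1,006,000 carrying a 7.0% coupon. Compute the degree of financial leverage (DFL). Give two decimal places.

1.55

Interest = €70,420.00.
Degree of financial leverage = EBIT / (EBIT − interest) = €198,000 / €127,580.00 = 1.5520.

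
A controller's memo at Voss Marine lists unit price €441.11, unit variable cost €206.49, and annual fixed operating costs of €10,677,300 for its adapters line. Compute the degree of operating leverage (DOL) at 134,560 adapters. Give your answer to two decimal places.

1.51

Total contribution margin = 134,560 × €234.62 = €31,570,467.20.
Subtracting fixed costs: EBIT = €31,570,467.20 − €10,677,300 = €20,893,167.20.
Degree of operating leverage = €31,570,467.20 / €20,893,167.20 = 1.5110.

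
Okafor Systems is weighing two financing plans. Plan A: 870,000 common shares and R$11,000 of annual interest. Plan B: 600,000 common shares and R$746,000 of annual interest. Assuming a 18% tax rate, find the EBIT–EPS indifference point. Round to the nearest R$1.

Set EPS_A = EPS_B: (EBIT − R$11,000)(1 − 0.18) ÷ 870,000 = (EBIT − R$746,000)(1 − 0.18) ÷ 600,000.
The (1 − t) factor cancels: (EBIT − 11,000) × 600,000 = (EBIT − 746,000) × 870,000.
Solving, EBIT = (746,000·870,000 − 11,000·600,000) / (870,000 − 600,000) = 642,420,000,000 / 270,000 = 2,379,333.33.

R$2,379,333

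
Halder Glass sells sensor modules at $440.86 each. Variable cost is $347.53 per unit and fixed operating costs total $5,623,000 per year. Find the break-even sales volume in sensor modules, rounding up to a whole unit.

Contribution margin per unit = $440.86 − $347.53 = $93.33.
Units to break even: $5,623,000 ÷ $93.33 = 60,248.58, rounded up to 60,249.

60,249 sensor modules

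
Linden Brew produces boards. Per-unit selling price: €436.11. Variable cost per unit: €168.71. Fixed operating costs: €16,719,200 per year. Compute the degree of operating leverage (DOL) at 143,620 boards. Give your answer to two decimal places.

1.77

Total contribution margin = 143,620 × €267.40 = €38,403,988.00.
Subtracting fixed costs: EBIT = €38,403,988.00 − €16,719,200 = €21,684,788.00.
So DOL = total CM / EBIT = €38,403,988.00 / €21,684,788.00 = 1.7710.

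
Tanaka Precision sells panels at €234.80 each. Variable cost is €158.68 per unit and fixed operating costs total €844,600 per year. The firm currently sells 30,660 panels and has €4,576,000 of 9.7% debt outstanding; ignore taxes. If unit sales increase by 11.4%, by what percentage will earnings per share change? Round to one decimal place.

Total contribution margin = 30,660 × €76.12 = €2,333,839.20.
Subtracting fixed costs: EBIT = €2,333,839.20 − €844,600 = €1,489,239.20.
After interest of €443,872.00, pre-tax earnings = €1,045,367.20.
DCL = total CM / (EBIT − I) = €2,333,839.20 / €1,045,367.20 = 2.2326.
EPS therefore changes by 2.2326 × (+11.4%) = +25.5%.

+25.5%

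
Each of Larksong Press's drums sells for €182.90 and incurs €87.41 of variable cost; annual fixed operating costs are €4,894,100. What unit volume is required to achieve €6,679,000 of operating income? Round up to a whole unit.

Each unit contributes €182.90 − €87.41 = €95.49.
Required volume = (fixed costs + target profit) ÷ CM = (€4,894,100 + €6,679,000) ÷ €95.49 = 121,196.98, so 121,197 drums.

121,197 drums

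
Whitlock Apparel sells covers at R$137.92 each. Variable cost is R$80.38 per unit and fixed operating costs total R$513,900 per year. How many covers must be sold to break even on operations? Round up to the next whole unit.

Each unit contributes R$137.92 − R$80.38 = R$57.54.
Break-even volume = fixed costs ÷ CM per unit = R$513,900 ÷ R$57.54 = 8,931.18, so 8,932 covers.

8,932 covers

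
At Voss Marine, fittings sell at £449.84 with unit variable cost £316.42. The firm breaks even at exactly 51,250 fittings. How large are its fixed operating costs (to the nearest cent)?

£6,837,775.00

Unit CM = price − variable cost = £449.84 − £316.42 = £133.42.
Fixed costs = break-even units × CM = 51,250 × £133.42 = £6,837,775.00.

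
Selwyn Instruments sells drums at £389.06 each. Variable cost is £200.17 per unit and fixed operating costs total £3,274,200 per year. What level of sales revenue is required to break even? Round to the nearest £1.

£6,743,926

Contribution margin per unit = £389.06 − £200.17 = £188.89, a CM ratio of £188.89 ÷ £389.06 = 0.4855.
Break-even revenue = fixed costs × price ÷ CM = £3,274,200 × £389.06 ÷ £188.89 = £6,743,926.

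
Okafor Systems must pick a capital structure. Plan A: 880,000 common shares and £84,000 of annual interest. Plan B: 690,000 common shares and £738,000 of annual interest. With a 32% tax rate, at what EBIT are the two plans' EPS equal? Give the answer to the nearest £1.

£3,113,053

At indifference, (EBIT − 84,000)(1 − t)/880,000 = (EBIT − 738,000)(1 − t)/690,000.
Cancelling (1 − t) and cross-multiplying: 690,000·(EBIT − 84,000) = 880,000·(EBIT − 738,000).
Solving, EBIT = (738,000·880,000 − 84,000·690,000) / (880,000 − 690,000) = 591,480,000,000 / 190,000 = 3,113,052.63.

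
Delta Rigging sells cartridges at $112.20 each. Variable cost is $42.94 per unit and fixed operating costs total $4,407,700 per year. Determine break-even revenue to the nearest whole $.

Contribution margin per unit = $112.20 − $42.94 = $69.26, a CM ratio of $69.26 ÷ $112.20 = 0.6173.
Break-even revenue = fixed costs × price ÷ CM = $4,407,700 × $112.20 ÷ $69.26 = $7,140,398.

$7,140,398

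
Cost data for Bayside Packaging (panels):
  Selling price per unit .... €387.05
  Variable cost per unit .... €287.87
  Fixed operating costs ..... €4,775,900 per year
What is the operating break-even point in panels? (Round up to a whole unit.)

Contribution margin per unit = €387.05 − €287.87 = €99.18.
Units to break even: €4,775,900 ÷ €99.18 = 48,153.86, rounded up to 48,154.

48,154 panels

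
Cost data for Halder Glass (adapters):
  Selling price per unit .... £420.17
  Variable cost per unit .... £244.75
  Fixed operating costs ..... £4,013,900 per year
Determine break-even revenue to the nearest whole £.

CM per unit = £420.17 − £244.75 = £175.42; CM ratio = £175.42 / £420.17 = 0.4175.
Break-even sales = FC ÷ CM ratio = £4,013,900 × £420.17 / £175.42 = £9,614,185.

£9,614,185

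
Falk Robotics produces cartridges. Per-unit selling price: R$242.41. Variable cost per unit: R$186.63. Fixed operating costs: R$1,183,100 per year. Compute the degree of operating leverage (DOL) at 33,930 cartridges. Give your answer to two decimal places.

2.67

Total contribution margin = 33,930 × R$55.78 = R$1,892,615.40.
EBIT = R$1,892,615.40 − R$1,183,100 = R$709,515.40.
So DOL = total CM / EBIT = R$1,892,615.40 / R$709,515.40 = 2.6675.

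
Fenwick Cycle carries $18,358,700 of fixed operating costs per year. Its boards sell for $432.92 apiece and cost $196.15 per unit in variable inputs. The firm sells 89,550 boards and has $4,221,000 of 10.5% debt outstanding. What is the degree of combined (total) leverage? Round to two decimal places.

8.83

Contribution at this volume is 89,550 × $236.77 = $21,202,753.50.
Subtracting fixed costs: EBIT = $21,202,753.50 − $18,358,700 = $2,844,053.50. Interest = $443,205.00.
DOL = $21,202,753.50 ÷ $2,844,053.50 = 7.4551; DFL = $2,844,053.50 ÷ $2,400,848.50 = 1.1846.
Combined leverage = 7.4551 × 1.1846 = 8.8313.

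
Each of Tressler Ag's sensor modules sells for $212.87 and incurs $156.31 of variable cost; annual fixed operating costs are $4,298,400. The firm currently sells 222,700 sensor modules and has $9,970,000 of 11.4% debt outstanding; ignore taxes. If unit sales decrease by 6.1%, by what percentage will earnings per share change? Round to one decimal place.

At 222,700 units, contribution = 222,700 × $56.56 = $12,595,912.00.
Subtracting fixed costs: EBIT = $12,595,912.00 − $4,298,400 = $8,297,512.00.
Interest = $1,136,580.00, so EBIT − I = $7,160,932.00.
DCL = total CM / (EBIT − I) = $12,595,912.00 / $7,160,932.00 = 1.7590.
%ΔEPS = DCL × %ΔSales = 1.7590 × -6.1% = -10.7%.

-10.7%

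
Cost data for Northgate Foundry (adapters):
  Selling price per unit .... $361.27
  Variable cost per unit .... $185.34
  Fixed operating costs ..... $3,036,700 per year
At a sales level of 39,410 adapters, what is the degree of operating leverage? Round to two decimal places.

1.78

Total contribution margin = 39,410 × $175.93 = $6,933,401.30.
EBIT = $6,933,401.30 − $3,036,700 = $3,896,701.30.
Degree of operating leverage = $6,933,401.30 / $3,896,701.30 = 1.7793.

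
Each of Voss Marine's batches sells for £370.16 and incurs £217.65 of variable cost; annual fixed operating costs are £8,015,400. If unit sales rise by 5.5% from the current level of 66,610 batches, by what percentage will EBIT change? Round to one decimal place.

+26.1%

Contribution at this volume is 66,610 × £152.51 = £10,158,691.10.
Subtracting fixed costs: EBIT = £10,158,691.10 − £8,015,400 = £2,143,291.10.
So DOL = total CM / EBIT = £10,158,691.10 / £2,143,291.10 = 4.7398.
So EBIT moves 4.7398 × (+5.5%) = +26.1%.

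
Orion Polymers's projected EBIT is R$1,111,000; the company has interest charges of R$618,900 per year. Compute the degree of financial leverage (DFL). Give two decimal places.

2.26

Interest = R$618,900.00.
Degree of financial leverage = EBIT / (EBIT − interest) = R$1,111,000 / R$492,100.00 = 2.2577.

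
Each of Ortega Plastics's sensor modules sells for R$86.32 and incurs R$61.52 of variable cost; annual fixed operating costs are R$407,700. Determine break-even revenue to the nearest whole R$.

Contribution margin per unit = R$86.32 − R$61.52 = R$24.80, a CM ratio of R$24.80 ÷ R$86.32 = 0.2873.
Break-even sales = FC ÷ CM ratio = R$407,700 × R$86.32 / R$24.80 = R$1,419,059.

R$1,419,059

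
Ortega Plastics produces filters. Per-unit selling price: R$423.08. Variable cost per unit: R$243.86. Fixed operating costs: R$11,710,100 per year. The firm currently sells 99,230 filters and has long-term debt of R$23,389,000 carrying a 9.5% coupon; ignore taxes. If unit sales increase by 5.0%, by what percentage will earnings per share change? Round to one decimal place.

+23.1%

Contribution at this volume is 99,230 × R$179.22 = R$17,784,000.60.
EBIT = R$17,784,000.60 − R$11,710,100 = R$6,073,900.60.
After interest of R$2,221,955.00, pre-tax earnings = R$3,851,945.60.
DCL = total CM / (EBIT − I) = R$17,784,000.60 / R$3,851,945.60 = 4.6169.
%ΔEPS = DCL × %ΔSales = 4.6169 × +5.0% = +23.1%.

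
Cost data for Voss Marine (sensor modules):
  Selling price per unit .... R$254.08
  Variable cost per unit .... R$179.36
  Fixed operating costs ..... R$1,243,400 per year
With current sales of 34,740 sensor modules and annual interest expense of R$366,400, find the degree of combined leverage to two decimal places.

Contribution at this volume is 34,740 × R$74.72 = R$2,595,772.80.
Subtracting fixed costs: EBIT = R$2,595,772.80 − R$1,243,400 = R$1,352,372.80. Interest = R$366,400.00, so EBIT − I = R$985,972.80.
Degree of total leverage = total CM / (EBIT − interest) = R$2,595,772.80 / R$985,972.80 = 2.6327.

2.63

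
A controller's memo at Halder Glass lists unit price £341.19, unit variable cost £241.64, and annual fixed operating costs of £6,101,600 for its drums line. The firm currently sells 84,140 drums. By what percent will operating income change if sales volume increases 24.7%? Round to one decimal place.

Contribution at this volume is 84,140 × £99.55 = £8,376,137.00.
Operating income = contribution − fixed costs = £8,376,137.00 − £6,101,600 = £2,274,537.00.
Degree of operating leverage = £8,376,137.00 / £2,274,537.00 = 3.6826.
%ΔEBIT = DOL × %ΔSales = 3.6826 × +24.7% = +91.0%.

+91.0%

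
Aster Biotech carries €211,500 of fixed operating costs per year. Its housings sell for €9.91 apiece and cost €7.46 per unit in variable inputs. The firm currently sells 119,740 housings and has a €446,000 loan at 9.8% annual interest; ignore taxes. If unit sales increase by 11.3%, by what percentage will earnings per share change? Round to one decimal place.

Contribution at this volume is 119,740 × €2.45 = €293,363.00.
Operating income = contribution − fixed costs = €293,363.00 − €211,500 = €81,863.00.
Interest = €43,708.00, so EBIT − I = €38,155.00.
Degree of combined leverage = contribution ÷ (EBIT − I) = €293,363.00 ÷ €38,155.00 = 7.6887.
EPS therefore changes by 7.6887 × (+11.3%) = +86.9%.

+86.9%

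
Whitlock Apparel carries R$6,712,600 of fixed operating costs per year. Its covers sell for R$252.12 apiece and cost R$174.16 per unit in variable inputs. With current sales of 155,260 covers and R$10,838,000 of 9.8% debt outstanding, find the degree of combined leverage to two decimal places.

Total contribution margin = 155,260 × R$77.96 = R$12,104,069.60.
Subtracting fixed costs: EBIT = R$12,104,069.60 − R$6,712,600 = R$5,391,469.60. Interest = R$1,062,124.00.
DOL = R$12,104,069.60 ÷ R$5,391,469.60 = 2.2450; DFL = R$5,391,469.60 ÷ R$4,329,345.60 = 1.2453.
DCL = DOL × DFL = 2.2450 × 1.2453 = 2.7957.

2.80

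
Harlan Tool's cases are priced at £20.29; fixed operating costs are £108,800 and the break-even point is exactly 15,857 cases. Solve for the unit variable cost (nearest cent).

£13.43

At break-even, FC = Q × (P − VC), so P − VC = £108,800 ÷ 15,857 = £6.8613.
Hence VC = price − CM = £20.29 − £6.8613 = £13.43.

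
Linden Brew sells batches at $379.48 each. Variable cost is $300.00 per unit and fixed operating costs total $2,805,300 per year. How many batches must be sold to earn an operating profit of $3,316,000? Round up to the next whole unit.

Unit CM = price − variable cost = $379.48 − $300.00 = $79.48.
Required volume = (fixed costs + target profit) ÷ CM = ($2,805,300 + $3,316,000) ÷ $79.48 = 77,016.86, so 77,017 batches.

77,017 batches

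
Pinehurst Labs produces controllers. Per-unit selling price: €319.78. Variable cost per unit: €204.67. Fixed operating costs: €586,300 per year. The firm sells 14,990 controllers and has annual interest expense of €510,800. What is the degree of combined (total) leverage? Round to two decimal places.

2.75

Contribution at this volume is 14,990 × €115.11 = €1,725,498.90.
EBIT = €1,725,498.90 − €586,300 = €1,139,198.90. Interest = €510,800.00.
DOL = €1,725,498.90 ÷ €1,139,198.90 = 1.5147; DFL = €1,139,198.90 ÷ €628,398.90 = 1.8129.
DCL = DOL × DFL = 1.5147 × 1.8129 = 2.7460.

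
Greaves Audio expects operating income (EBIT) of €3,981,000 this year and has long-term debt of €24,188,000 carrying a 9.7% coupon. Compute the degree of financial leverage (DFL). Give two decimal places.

Interest = €2,346,236.00.
Degree of financial leverage = EBIT / (EBIT − interest) = €3,981,000 / €1,634,764.00 = 2.4352.

2.44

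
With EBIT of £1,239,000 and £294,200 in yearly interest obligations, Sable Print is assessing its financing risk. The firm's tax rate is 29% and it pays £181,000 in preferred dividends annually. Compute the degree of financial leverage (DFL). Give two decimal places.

Interest = £294,200.00.
Pre-tax preferred-dividend burden = £181,000 ÷ (1 − 0.29) = £254,929.58.
DFL = EBIT ÷ [EBIT − I − D_p/(1−t)] = £1,239,000 ÷ [£1,239,000 − £294,200.00 − £254,929.58] = £1,239,000 ÷ £689,870.42 = 1.7960.

1.80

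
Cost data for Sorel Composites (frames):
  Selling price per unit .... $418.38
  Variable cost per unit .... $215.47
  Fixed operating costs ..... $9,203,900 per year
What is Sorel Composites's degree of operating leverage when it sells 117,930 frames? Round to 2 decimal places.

At 117,930 units, contribution = 117,930 × $202.91 = $23,929,176.30.
Subtracting fixed costs: EBIT = $23,929,176.30 − $9,203,900 = $14,725,276.30.
DOL = contribution ÷ EBIT = $23,929,176.30 ÷ $14,725,276.30 = 1.6250.

1.63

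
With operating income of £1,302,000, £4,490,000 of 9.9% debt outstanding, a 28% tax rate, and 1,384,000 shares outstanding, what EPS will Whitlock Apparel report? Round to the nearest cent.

£0.45

Interest = £444,510.00, so EBT = £1,302,000 − £444,510.00 = £857,490.00.
Net income = £857,490.00 × (1 − 0.28) = £617,392.80.
EPS = £617,392.80 ÷ 1,384,000 = £0.45.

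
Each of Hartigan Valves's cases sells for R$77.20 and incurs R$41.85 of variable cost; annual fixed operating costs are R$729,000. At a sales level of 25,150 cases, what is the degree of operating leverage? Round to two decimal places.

Contribution at this volume is 25,150 × R$35.35 = R$889,052.50.
Subtracting fixed costs: EBIT = R$889,052.50 − R$729,000 = R$160,052.50.
Degree of operating leverage = R$889,052.50 / R$160,052.50 = 5.5548.

5.55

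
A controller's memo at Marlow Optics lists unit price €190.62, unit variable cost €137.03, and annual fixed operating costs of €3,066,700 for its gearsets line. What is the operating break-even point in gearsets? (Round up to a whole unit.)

57,226 gearsets

Unit CM = price − variable cost = €190.62 − €137.03 = €53.59.
Units to break even: €3,066,700 ÷ €53.59 = 57,225.23, rounded up to 57,226.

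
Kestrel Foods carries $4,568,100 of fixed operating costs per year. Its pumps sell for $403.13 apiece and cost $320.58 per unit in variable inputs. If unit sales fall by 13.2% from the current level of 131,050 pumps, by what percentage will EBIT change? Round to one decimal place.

At 131,050 units, contribution = 131,050 × $82.55 = $10,818,177.50.
Subtracting fixed costs: EBIT = $10,818,177.50 − $4,568,100 = $6,250,077.50.
So DOL = total CM / EBIT = $10,818,177.50 / $6,250,077.50 = 1.7309.
Operating income changes by 1.7309 × -13.2% = -22.8%.

-22.8%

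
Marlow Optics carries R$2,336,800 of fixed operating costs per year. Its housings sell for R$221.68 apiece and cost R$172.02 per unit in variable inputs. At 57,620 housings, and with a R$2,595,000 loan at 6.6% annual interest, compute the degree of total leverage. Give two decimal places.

8.10

Total contribution margin = 57,620 × R$49.66 = R$2,861,409.20.
Operating income = contribution − fixed costs = R$2,861,409.20 − R$2,336,800 = R$524,609.20. Interest = R$171,270.00.
DOL = R$2,861,409.20 ÷ R$524,609.20 = 5.4544; DFL = R$524,609.20 ÷ R$353,339.20 = 1.4847.
Combined leverage = 5.4544 × 1.4847 = 8.0981.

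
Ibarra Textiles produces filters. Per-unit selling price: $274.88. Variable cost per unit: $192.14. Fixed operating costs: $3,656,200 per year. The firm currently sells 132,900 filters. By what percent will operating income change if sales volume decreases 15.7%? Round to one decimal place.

Total contribution margin = 132,900 × $82.74 = $10,996,146.00.
Subtracting fixed costs: EBIT = $10,996,146.00 − $3,656,200 = $7,339,946.00.
So DOL = total CM / EBIT = $10,996,146.00 / $7,339,946.00 = 1.4981.
Operating income changes by 1.4981 × -15.7% = -23.5%.

-23.5%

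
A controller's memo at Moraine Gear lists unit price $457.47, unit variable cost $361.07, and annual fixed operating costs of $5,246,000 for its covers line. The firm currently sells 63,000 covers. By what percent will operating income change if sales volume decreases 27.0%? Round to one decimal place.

-198.2%

At 63,000 units, contribution = 63,000 × $96.40 = $6,073,200.00.
Subtracting fixed costs: EBIT = $6,073,200.00 − $5,246,000 = $827,200.00.
DOL = contribution ÷ EBIT = $6,073,200.00 ÷ $827,200.00 = 7.3419.
%ΔEBIT = DOL × %ΔSales = 7.3419 × -27.0% = -198.2%.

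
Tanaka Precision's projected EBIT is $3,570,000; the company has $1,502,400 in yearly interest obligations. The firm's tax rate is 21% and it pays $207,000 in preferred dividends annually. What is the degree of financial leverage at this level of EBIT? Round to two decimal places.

1.98

Interest = $1,502,400.00.
Pre-tax preferred-dividend burden = $207,000 ÷ (1 − 0.21) = $262,025.32.
DFL = EBIT ÷ [EBIT − I − D_p/(1−t)] = $3,570,000 ÷ [$3,570,000 − $1,502,400.00 − $262,025.32] = $3,570,000 ÷ $1,805,574.68 = 1.9772.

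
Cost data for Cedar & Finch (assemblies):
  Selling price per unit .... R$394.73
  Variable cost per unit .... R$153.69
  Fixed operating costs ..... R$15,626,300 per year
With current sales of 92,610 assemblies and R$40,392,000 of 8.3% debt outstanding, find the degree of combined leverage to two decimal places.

6.68

Contribution at this volume is 92,610 × R$241.04 = R$22,322,714.40.
Subtracting fixed costs: EBIT = R$22,322,714.40 − R$15,626,300 = R$6,696,414.40. Interest = R$3,352,536.00.
DOL = R$22,322,714.40 ÷ R$6,696,414.40 = 3.3335; DFL = R$6,696,414.40 ÷ R$3,343,878.40 = 2.0026.
DCL = DOL × DFL = 3.3335 × 2.0026 = 6.6757.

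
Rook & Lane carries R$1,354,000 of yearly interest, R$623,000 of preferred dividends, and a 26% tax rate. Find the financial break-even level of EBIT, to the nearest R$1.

Grossing the preferred dividend up to pre-tax terms: R$623,000 / (1 − 0.26) = R$841,891.89.
Financial break-even EBIT = interest + D_p ÷ (1 − t) = R$1,354,000 + R$841,891.89 = R$2,195,891.89.

R$2,195,892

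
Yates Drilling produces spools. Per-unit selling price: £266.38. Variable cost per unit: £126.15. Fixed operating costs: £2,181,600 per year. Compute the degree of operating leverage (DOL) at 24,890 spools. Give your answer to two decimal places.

2.67

At 24,890 units, contribution = 24,890 × £140.23 = £3,490,324.70.
EBIT = £3,490,324.70 − £2,181,600 = £1,308,724.70.
DOL = contribution ÷ EBIT = £3,490,324.70 ÷ £1,308,724.70 = 2.6670.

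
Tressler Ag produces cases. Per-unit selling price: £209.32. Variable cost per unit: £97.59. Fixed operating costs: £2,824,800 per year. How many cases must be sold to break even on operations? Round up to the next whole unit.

25,283 cases

Each unit contributes £209.32 − £97.59 = £111.73.
Break-even volume = fixed costs ÷ CM per unit = £2,824,800 ÷ £111.73 = 25,282.38, so 25,283 cases.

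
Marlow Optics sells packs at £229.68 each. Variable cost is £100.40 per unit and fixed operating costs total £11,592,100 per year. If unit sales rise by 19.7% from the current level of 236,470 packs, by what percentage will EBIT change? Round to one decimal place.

Contribution at this volume is 236,470 × £129.28 = £30,570,841.60.
Operating income = contribution − fixed costs = £30,570,841.60 − £11,592,100 = £18,978,741.60.
DOL = contribution ÷ EBIT = £30,570,841.60 ÷ £18,978,741.60 = 1.6108.
%ΔEBIT = DOL × %ΔSales = 1.6108 × +19.7% = +31.7%.

+31.7%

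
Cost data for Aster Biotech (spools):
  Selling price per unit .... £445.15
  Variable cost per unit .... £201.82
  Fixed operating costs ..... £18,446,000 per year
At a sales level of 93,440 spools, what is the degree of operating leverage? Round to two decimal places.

Contribution at this volume is 93,440 × £243.33 = £22,736,755.20.
Subtracting fixed costs: EBIT = £22,736,755.20 − £18,446,000 = £4,290,755.20.
DOL = contribution ÷ EBIT = £22,736,755.20 ÷ £4,290,755.20 = 5.2990.

5.30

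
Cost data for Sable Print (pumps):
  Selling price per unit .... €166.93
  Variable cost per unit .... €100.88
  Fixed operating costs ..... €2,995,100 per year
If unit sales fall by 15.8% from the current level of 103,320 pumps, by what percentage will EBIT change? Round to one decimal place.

-28.2%

Contribution at this volume is 103,320 × €66.05 = €6,824,286.00.
Subtracting fixed costs: EBIT = €6,824,286.00 − €2,995,100 = €3,829,186.00.
So DOL = total CM / EBIT = €6,824,286.00 / €3,829,186.00 = 1.7822.
%ΔEBIT = DOL × %ΔSales = 1.7822 × -15.8% = -28.2%.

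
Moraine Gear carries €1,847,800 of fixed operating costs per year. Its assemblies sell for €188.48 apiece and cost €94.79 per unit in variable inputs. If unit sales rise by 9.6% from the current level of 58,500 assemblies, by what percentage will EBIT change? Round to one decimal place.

+14.5%

Contribution at this volume is 58,500 × €93.69 = €5,480,865.00.
EBIT = €5,480,865.00 − €1,847,800 = €3,633,065.00.
So DOL = total CM / EBIT = €5,480,865.00 / €3,633,065.00 = 1.5086.
%ΔEBIT = DOL × %ΔSales = 1.5086 × +9.6% = +14.5%.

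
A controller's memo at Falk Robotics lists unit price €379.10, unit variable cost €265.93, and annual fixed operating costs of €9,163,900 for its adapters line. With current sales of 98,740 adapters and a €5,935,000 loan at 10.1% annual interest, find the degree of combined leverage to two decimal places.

7.92

Total contribution margin = 98,740 × €113.17 = €11,174,405.80.
EBIT = €11,174,405.80 − €9,163,900 = €2,010,505.80. Interest = €599,435.00, so EBIT − I = €1,411,070.80.
Degree of total leverage = total CM / (EBIT − interest) = €11,174,405.80 / €1,411,070.80 = 7.9191.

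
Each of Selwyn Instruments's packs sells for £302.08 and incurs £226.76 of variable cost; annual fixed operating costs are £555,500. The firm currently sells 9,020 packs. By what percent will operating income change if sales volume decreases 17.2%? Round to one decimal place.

-94.3%

Contribution at this volume is 9,020 × £75.32 = £679,386.40.
Operating income = contribution − fixed costs = £679,386.40 − £555,500 = £123,886.40.
So DOL = total CM / EBIT = £679,386.40 / £123,886.40 = 5.4839.
Operating income changes by 5.4839 × -17.2% = -94.3%.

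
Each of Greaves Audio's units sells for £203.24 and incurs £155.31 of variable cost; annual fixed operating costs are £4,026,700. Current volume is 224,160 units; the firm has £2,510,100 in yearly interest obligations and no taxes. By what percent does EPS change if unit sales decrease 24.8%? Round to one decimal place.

-63.3%

Contribution at this volume is 224,160 × £47.93 = £10,743,988.80.
Subtracting fixed costs: EBIT = £10,743,988.80 − £4,026,700 = £6,717,288.80.
Interest = £2,510,100.00, so EBIT − I = £4,207,188.80.
DCL = total CM / (EBIT − I) = £10,743,988.80 / £4,207,188.80 = 2.5537.
%ΔEPS = DCL × %ΔSales = 2.5537 × -24.8% = -63.3%.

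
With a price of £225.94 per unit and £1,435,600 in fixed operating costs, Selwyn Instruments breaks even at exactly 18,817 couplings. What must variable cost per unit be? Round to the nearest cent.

£149.65

At break-even, FC = Q × (P − VC), so P − VC = £1,435,600 ÷ 18,817 = £76.2927.
Variable cost per unit = £225.94 − £76.2927 = £149.65.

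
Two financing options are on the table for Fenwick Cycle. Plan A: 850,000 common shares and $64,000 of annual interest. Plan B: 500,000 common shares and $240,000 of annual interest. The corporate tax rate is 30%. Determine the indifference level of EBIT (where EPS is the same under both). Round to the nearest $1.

At indifference, (EBIT − 64,000)(1 − t)/850,000 = (EBIT − 240,000)(1 − t)/500,000.
The (1 − t) factor cancels: (EBIT − 64,000) × 500,000 = (EBIT − 240,000) × 850,000.
Solving, EBIT = (240,000·850,000 − 64,000·500,000) / (850,000 − 500,000) = 172,000,000,000 / 350,000 = 491,428.57.

$491,429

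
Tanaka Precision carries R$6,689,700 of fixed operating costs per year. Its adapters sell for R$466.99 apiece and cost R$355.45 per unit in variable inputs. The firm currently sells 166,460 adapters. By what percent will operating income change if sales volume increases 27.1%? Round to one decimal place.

+42.4%

Total contribution margin = 166,460 × R$111.54 = R$18,566,948.40.
Subtracting fixed costs: EBIT = R$18,566,948.40 − R$6,689,700 = R$11,877,248.40.
Degree of operating leverage = R$18,566,948.40 / R$11,877,248.40 = 1.5632.
So EBIT moves 1.5632 × (+27.1%) = +42.4%.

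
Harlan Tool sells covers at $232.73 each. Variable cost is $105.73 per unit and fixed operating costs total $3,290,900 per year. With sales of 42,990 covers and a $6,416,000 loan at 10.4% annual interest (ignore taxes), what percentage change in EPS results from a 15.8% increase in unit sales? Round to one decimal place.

+57.4%

At 42,990 units, contribution = 42,990 × $127.00 = $5,459,730.00.
EBIT = $5,459,730.00 − $3,290,900 = $2,168,830.00.
After interest of $667,264.00, pre-tax earnings = $1,501,566.00.
Degree of combined leverage = contribution ÷ (EBIT − I) = $5,459,730.00 ÷ $1,501,566.00 = 3.6360.
EPS therefore changes by 3.6360 × (+15.8%) = +57.4%.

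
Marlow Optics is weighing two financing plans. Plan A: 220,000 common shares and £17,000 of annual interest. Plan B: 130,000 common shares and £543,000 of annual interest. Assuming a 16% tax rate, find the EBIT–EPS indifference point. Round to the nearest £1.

At indifference, (EBIT − 17,000)(1 − t)/220,000 = (EBIT − 543,000)(1 − t)/130,000.
The (1 − t) factor cancels: (EBIT − 17,000) × 130,000 = (EBIT − 543,000) × 220,000.
EBIT × (220,000 − 130,000) = 543,000 × 220,000 − 17,000 × 130,000 = 117,250,000,000, so EBIT = 117,250,000,000 ÷ 90,000 = 1,302,777.78.

£1,302,778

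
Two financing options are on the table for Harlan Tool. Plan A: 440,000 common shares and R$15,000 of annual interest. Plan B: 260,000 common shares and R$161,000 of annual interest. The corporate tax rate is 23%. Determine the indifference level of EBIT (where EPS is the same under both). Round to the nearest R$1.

At indifference, (EBIT − 15,000)(1 − t)/440,000 = (EBIT − 161,000)(1 − t)/260,000.
Cancelling (1 − t) and cross-multiplying: 260,000·(EBIT − 15,000) = 440,000·(EBIT − 161,000).
EBIT × (440,000 − 260,000) = 161,000 × 440,000 − 15,000 × 260,000 = 66,940,000,000, so EBIT = 66,940,000,000 ÷ 180,000 = 371,888.89.

R$371,889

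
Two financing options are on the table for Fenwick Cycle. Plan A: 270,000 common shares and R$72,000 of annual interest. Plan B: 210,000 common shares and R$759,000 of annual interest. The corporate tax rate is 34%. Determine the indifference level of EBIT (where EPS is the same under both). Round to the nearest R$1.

At indifference, (EBIT − 72,000)(1 − t)/270,000 = (EBIT − 759,000)(1 − t)/210,000.
The (1 − t) factor cancels: (EBIT − 72,000) × 210,000 = (EBIT − 759,000) × 270,000.
Solving, EBIT = (759,000·270,000 − 72,000·210,000) / (270,000 − 210,000) = 189,810,000,000 / 60,000 = 3,163,500.00.

R$3,163,500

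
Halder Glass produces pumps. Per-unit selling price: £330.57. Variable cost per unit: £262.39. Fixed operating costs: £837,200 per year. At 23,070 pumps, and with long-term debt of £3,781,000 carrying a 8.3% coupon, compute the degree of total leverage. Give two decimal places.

3.73

Total contribution margin = 23,070 × £68.18 = £1,572,912.60.
EBIT = £1,572,912.60 − £837,200 = £735,712.60. Interest = £313,823.00.
DOL = £1,572,912.60 ÷ £735,712.60 = 2.1379; DFL = £735,712.60 ÷ £421,889.60 = 1.7439.
Combined leverage = 2.1379 × 1.7439 = 3.7283.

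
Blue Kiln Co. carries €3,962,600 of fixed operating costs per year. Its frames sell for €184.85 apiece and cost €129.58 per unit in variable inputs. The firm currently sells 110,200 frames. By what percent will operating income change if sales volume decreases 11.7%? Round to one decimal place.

-33.5%

Contribution at this volume is 110,200 × €55.27 = €6,090,754.00.
Operating income = contribution − fixed costs = €6,090,754.00 − €3,962,600 = €2,128,154.00.
So DOL = total CM / EBIT = €6,090,754.00 / €2,128,154.00 = 2.8620.
So EBIT moves 2.8620 × (-11.7%) = -33.5%.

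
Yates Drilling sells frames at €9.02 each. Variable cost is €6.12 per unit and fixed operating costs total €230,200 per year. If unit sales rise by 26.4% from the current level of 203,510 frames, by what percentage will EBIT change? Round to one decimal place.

+43.3%

At 203,510 units, contribution = 203,510 × €2.90 = €590,179.00.
Operating income = contribution − fixed costs = €590,179.00 − €230,200 = €359,979.00.
So DOL = total CM / EBIT = €590,179.00 / €359,979.00 = 1.6395.
%ΔEBIT = DOL × %ΔSales = 1.6395 × +26.4% = +43.3%.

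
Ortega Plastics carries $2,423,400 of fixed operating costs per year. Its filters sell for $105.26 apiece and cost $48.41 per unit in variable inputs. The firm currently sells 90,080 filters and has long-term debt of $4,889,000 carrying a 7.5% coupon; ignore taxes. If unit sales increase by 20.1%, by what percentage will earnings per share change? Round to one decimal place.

+44.2%

Contribution at this volume is 90,080 × $56.85 = $5,121,048.00.
EBIT = $5,121,048.00 − $2,423,400 = $2,697,648.00.
Interest = $366,675.00, so EBIT − I = $2,330,973.00.
Degree of combined leverage = contribution ÷ (EBIT − I) = $5,121,048.00 ÷ $2,330,973.00 = 2.1970.
EPS therefore changes by 2.1970 × (+20.1%) = +44.2%.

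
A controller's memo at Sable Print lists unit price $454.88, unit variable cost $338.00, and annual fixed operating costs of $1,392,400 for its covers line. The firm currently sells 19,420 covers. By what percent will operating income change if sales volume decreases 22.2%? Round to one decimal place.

-57.4%

At 19,420 units, contribution = 19,420 × $116.88 = $2,269,809.60.
Operating income = contribution − fixed costs = $2,269,809.60 − $1,392,400 = $877,409.60.
So DOL = total CM / EBIT = $2,269,809.60 / $877,409.60 = 2.5869.
So EBIT moves 2.5869 × (-22.2%) = -57.4%.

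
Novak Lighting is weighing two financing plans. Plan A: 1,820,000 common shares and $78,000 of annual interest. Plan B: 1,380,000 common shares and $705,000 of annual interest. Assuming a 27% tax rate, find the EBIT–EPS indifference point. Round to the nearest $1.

$2,671,500

Set EPS_A = EPS_B: (EBIT − $78,000)(1 − 0.27) ÷ 1,820,000 = (EBIT − $705,000)(1 − 0.27) ÷ 1,380,000.
The (1 − t) factor cancels: (EBIT − 78,000) × 1,380,000 = (EBIT − 705,000) × 1,820,000.
EBIT × (1,820,000 − 1,380,000) = 705,000 × 1,820,000 − 78,000 × 1,380,000 = 1,175,460,000,000, so EBIT = 1,175,460,000,000 ÷ 440,000 = 2,671,500.00.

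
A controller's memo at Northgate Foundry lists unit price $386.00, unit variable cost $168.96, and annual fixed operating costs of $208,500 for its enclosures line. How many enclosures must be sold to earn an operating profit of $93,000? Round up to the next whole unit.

1,390 enclosures

Unit CM = price − variable cost = $386.00 − $168.96 = $217.04.
Need Q such that Q × $217.04 − $208,500 = $93,000, i.e. Q = $301,500 / $217.04 = 1,389.14 → 1,390.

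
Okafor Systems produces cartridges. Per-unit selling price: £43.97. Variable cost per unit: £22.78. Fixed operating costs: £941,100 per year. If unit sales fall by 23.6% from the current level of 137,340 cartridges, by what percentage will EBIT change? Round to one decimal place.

-34.9%

Contribution at this volume is 137,340 × £21.19 = £2,910,234.60.
EBIT = £2,910,234.60 − £941,100 = £1,969,134.60.
Degree of operating leverage = £2,910,234.60 / £1,969,134.60 = 1.4779.
Operating income changes by 1.4779 × -23.6% = -34.9%.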